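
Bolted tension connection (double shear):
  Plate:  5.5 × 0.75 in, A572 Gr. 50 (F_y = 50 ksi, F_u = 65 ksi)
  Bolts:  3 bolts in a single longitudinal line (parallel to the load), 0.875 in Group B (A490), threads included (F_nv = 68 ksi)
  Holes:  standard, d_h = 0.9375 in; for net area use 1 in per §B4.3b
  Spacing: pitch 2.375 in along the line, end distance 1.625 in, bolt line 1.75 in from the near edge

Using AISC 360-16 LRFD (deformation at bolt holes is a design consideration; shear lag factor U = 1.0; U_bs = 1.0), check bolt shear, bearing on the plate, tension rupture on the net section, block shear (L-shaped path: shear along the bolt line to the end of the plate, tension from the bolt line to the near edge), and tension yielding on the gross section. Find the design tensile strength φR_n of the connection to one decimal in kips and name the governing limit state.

130.7 kips (block shear governs)

Bolt shear: A_b = π(0.875)²/4 = 0.60132 in². φR_n = 0.75 × 68 × 0.60132 × 3 × 2 = 184.0 kips.
Bearing (0.75 in plate, F_u = 65 ksi): end bolts L_c = 1.625 − 0.9375/2 = 1.15625, R_n = min(1.2×1.15625×0.75×65, 2.4×0.875×0.75×65) = 67.641 kips/bolt; interior L_c = 2.375 − 0.9375 = 1.4375, R_n = 84.094 kips/bolt. φR_n = 0.75 × (1×67.641 + 2×84.094) = 176.9 kips.
Tension rupture (net): A_n = (5.5 − 1×1)×0.75 = 3.375 in² (U = 1.0, A_e = A_n). φR_n = 0.75 × 65 × 3.375 = 164.5 kips.
Block shear: shear path 1×[1.625+2×2.375] = 1×6.375 in, A_gv = 4.7813, A_nv = 1×(6.375 − 2.5×1)×0.75 = 2.9063 in²; tension to near edge: (1.75 − 0.5×1)×0.75 = 0.9375 in². R_n = min(0.6×65×2.9063, 0.6×50×4.7813) + 1.0×65×0.9375 = min(113.35, 143.44) + 60.938 = 174.29 kips. φR_n = 0.75 × 174.29 = 130.7 kips.
Tension yield (gross): A_g = 5.5×0.75 = 4.125 in². φR_n = 0.90 × 50 × 4.125 = 185.6 kips.
Governing: min(184.0, 176.9, 164.5, 130.7, 185.6) = 130.7 kips → block shear.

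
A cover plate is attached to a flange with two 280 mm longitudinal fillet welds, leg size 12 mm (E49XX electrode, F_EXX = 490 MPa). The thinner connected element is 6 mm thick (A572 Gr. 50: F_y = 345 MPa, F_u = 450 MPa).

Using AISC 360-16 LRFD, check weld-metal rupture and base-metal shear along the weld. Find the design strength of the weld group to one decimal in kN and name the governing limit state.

680.4 kN (base-metal shear governs)

Weld metal: throat = 0.707×12 = 8.484 mm, L = 2×280 = 560 mm. φR_n = 0.75 × 0.6 × 490 × 8.484 × 560 = 1047.6 kN.
Base metal shear (6 mm plate): yield φR_n = 1.0×0.6×345×6×560 = 695.5 kN; rupture φR_n = 0.75×0.6×450×6×560 = 680.4 kN; take 680.4 kN (rupture).
Governing: min(1047.6, 680.4) = 680.4 kN → base-metal shear.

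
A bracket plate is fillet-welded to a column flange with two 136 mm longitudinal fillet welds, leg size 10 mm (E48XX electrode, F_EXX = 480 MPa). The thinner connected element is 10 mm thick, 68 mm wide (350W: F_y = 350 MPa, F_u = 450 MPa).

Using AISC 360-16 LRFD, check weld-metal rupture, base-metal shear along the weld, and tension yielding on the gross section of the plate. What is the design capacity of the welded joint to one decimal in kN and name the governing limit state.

Weld metal: throat = 0.707×10 = 7.07 mm, L = 2×136 = 272 mm. φR_n = 0.75 × 0.6 × 480 × 7.07 × 272 = 415.4 kN.
Base metal shear (10 mm plate): yield φR_n = 1.0×0.6×350×10×272 = 571.2 kN; rupture φR_n = 0.75×0.6×450×10×272 = 550.8 kN; take 550.8 kN (rupture).
Tension yield (gross): A_g = 68×10 = 680 mm². φR_n = 0.90 × 350 × 680 = 214.2 kN.
Governing: min(415.4, 550.8, 214.2) = 214.2 kN → gross-section yield.

214.2 kN (gross-section yield governs)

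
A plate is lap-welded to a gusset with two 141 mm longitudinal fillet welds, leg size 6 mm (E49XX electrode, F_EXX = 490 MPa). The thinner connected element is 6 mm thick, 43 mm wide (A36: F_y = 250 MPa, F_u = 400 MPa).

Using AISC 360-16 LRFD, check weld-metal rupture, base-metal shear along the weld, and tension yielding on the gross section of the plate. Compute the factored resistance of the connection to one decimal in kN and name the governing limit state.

Weld metal: throat = 0.707×6 = 4.242 mm, L = 2×141 = 282 mm. φR_n = 0.75 × 0.6 × 490 × 4.242 × 282 = 263.8 kN.
Base metal shear (6 mm plate): yield φR_n = 1.0×0.6×250×6×282 = 253.8 kN; rupture φR_n = 0.75×0.6×400×6×282 = 304.6 kN; take 253.8 kN (yield).
Tension yield (gross): A_g = 43×6 = 258 mm². φR_n = 0.90 × 250 × 258 = 58.1 kN.
Governing: min(263.8, 253.8, 58.1) = 58.1 kN → gross-section yield.

58.1 kN (gross-section yield governs)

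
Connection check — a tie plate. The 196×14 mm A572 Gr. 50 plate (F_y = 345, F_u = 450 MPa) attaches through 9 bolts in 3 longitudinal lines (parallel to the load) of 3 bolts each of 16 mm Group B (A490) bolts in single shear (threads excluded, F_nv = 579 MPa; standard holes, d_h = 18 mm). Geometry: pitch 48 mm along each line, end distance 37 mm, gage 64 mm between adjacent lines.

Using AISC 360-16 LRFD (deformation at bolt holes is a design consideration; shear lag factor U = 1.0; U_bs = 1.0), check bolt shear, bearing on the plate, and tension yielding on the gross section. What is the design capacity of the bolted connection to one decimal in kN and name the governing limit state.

Bolt shear: A_b = π(16)²/4 = 201.06 mm². φR_n = 0.75 × 579 × 201.06 × 9 × 1 = 785.8 kN.
Bearing (14 mm plate, F_u = 450 MPa): end bolts L_c = 37 − 18/2 = 28, R_n = min(1.2×28×14×450, 2.4×16×14×450) = 211.68 kN/bolt; interior L_c = 48 − 18 = 30, R_n = 226.8 kN/bolt. φR_n = 0.75 × (3×211.68 + 6×226.8) = 1496.9 kN.
Tension yield (gross): A_g = 196×14 = 2744 mm². φR_n = 0.90 × 345 × 2744 = 852.0 kN.
Governing: min(785.8, 1496.9, 852.0) = 785.8 kN → bolt shear.

785.8 kN (bolt shear governs)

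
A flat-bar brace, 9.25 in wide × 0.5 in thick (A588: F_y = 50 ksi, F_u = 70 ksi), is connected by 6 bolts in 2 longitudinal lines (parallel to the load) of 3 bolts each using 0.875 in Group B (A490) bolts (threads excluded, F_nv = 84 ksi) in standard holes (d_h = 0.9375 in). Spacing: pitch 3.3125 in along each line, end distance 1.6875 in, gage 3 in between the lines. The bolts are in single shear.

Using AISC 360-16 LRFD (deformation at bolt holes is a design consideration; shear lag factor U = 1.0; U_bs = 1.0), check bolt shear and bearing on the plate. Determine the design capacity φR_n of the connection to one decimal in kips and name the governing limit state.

Bolt shear: A_b = π(0.875)²/4 = 0.60132 in². φR_n = 0.75 × 84 × 0.60132 × 6 × 1 = 227.3 kips.
Bearing (0.5 in plate, F_u = 70 ksi): end bolts L_c = 1.6875 − 0.9375/2 = 1.21875, R_n = min(1.2×1.21875×0.5×70, 2.4×0.875×0.5×70) = 51.188 kips/bolt; interior L_c = 3.3125 − 0.9375 = 2.375, R_n = 73.5 kips/bolt. φR_n = 0.75 × (2×51.188 + 4×73.5) = 297.3 kips.
Governing: min(227.3, 297.3) = 227.3 kips → bolt shear.

227.3 kips (bolt shear governs)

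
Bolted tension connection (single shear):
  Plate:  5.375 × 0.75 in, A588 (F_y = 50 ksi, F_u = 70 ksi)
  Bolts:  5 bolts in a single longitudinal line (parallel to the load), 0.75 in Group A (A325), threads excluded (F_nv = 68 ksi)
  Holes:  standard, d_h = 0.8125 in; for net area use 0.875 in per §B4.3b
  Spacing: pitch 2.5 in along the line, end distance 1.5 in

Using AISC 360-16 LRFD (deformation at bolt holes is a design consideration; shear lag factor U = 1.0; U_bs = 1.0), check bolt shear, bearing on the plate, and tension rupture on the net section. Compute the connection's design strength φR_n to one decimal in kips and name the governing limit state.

112.7 kips (bolt shear governs)

Bolt shear: A_b = π(0.75)²/4 = 0.44179 in². φR_n = 0.75 × 68 × 0.44179 × 5 × 1 = 112.7 kips.
Bearing (0.75 in plate, F_u = 70 ksi): end bolts L_c = 1.5 − 0.8125/2 = 1.09375, R_n = min(1.2×1.09375×0.75×70, 2.4×0.75×0.75×70) = 68.906 kips/bolt; interior L_c = 2.5 − 0.8125 = 1.6875, R_n = 94.5 kips/bolt. φR_n = 0.75 × (1×68.906 + 4×94.5) = 335.2 kips.
Tension rupture (net): A_n = (5.375 − 1×0.875)×0.75 = 3.375 in² (U = 1.0, A_e = A_n). φR_n = 0.75 × 70 × 3.375 = 177.2 kips.
Governing: min(112.7, 335.2, 177.2) = 112.7 kips → bolt shear.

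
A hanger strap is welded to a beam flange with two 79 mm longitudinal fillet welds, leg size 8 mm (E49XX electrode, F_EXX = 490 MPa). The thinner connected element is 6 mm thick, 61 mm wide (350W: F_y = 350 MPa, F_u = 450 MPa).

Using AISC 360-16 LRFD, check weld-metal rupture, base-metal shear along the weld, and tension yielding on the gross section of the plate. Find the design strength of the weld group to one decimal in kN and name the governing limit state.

Weld metal: throat = 0.707×8 = 5.656 mm, L = 2×79 = 158 mm. φR_n = 0.75 × 0.6 × 490 × 5.656 × 158 = 197.0 kN.
Base metal shear (6 mm plate): yield φR_n = 1.0×0.6×350×6×158 = 199.1 kN; rupture φR_n = 0.75×0.6×450×6×158 = 192.0 kN; take 192.0 kN (rupture).
Tension yield (gross): A_g = 61×6 = 366 mm². φR_n = 0.90 × 350 × 366 = 115.3 kN.
Governing: min(197.0, 192.0, 115.3) = 115.3 kN → gross-section yield.

115.3 kN (gross-section yield governs)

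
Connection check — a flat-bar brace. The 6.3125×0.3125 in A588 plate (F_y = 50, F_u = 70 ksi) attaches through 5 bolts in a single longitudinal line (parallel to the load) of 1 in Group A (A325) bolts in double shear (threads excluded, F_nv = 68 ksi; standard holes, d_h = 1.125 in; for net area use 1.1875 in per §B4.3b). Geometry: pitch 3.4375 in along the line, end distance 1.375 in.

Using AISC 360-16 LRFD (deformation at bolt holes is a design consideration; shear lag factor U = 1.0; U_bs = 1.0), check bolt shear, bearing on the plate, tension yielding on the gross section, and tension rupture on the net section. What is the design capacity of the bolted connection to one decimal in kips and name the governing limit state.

84.1 kips (net-section rupture governs)

Bolt shear: A_b = π(1)²/4 = 0.7854 in². φR_n = 0.75 × 68 × 0.7854 × 5 × 2 = 400.6 kips.
Bearing (0.3125 in plate, F_u = 70 ksi): end bolts L_c = 1.375 − 1.125/2 = 0.8125, R_n = min(1.2×0.8125×0.3125×70, 2.4×1×0.3125×70) = 21.328 kips/bolt; interior L_c = 3.4375 − 1.125 = 2.3125, R_n = 52.5 kips/bolt. φR_n = 0.75 × (1×21.328 + 4×52.5) = 173.5 kips.
Tension yield (gross): A_g = 6.3125×0.3125 = 1.9727 in². φR_n = 0.90 × 50 × 1.9727 = 88.8 kips.
Tension rupture (net): A_n = (6.3125 − 1×1.1875)×0.3125 = 1.6016 in² (U = 1.0, A_e = A_n). φR_n = 0.75 × 70 × 1.6016 = 84.1 kips.
Governing: min(400.6, 173.5, 88.8, 84.1) = 84.1 kips → net-section rupture.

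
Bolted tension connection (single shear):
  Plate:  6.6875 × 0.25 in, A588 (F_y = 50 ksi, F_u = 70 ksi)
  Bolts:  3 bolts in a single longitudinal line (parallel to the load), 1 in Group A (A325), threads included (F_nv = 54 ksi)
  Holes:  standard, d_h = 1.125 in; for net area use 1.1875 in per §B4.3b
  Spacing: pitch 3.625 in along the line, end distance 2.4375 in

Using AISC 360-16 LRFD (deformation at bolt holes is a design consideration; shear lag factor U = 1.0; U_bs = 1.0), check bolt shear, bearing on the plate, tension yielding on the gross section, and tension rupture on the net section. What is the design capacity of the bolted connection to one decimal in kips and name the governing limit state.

Bolt shear: A_b = π(1)²/4 = 0.7854 in². φR_n = 0.75 × 54 × 0.7854 × 3 × 1 = 95.4 kips.
Bearing (0.25 in plate, F_u = 70 ksi): end bolts L_c = 2.4375 − 1.125/2 = 1.875, R_n = min(1.2×1.875×0.25×70, 2.4×1×0.25×70) = 39.375 kips/bolt; interior L_c = 3.625 − 1.125 = 2.5, R_n = 42 kips/bolt. φR_n = 0.75 × (1×39.375 + 2×42) = 92.5 kips.
Tension yield (gross): A_g = 6.6875×0.25 = 1.6719 in². φR_n = 0.90 × 50 × 1.6719 = 75.2 kips.
Tension rupture (net): A_n = (6.6875 − 1×1.1875)×0.25 = 1.375 in² (U = 1.0, A_e = A_n). φR_n = 0.75 × 70 × 1.375 = 72.2 kips.
Governing: min(95.4, 92.5, 75.2, 72.2) = 72.2 kips → net-section rupture.

72.2 kips (net-section rupture governs)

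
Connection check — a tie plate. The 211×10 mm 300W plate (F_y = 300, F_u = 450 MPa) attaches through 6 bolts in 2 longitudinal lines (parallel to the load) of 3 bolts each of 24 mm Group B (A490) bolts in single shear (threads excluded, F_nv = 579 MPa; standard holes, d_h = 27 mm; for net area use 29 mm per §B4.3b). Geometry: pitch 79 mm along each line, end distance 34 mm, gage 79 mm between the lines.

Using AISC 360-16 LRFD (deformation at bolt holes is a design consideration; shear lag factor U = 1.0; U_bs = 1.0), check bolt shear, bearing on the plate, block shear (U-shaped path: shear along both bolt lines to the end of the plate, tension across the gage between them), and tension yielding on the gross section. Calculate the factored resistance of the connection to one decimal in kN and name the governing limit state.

569.7 kN (gross-section yield governs)

Bolt shear: A_b = π(24)²/4 = 452.39 mm². φR_n = 0.75 × 579 × 452.39 × 6 × 1 = 1178.7 kN.
Bearing (10 mm plate, F_u = 450 MPa): end bolts L_c = 34 − 27/2 = 20.5, R_n = min(1.2×20.5×10×450, 2.4×24×10×450) = 110.7 kN/bolt; interior L_c = 79 − 27 = 52, R_n = 259.2 kN/bolt. φR_n = 0.75 × (2×110.7 + 4×259.2) = 943.7 kN.
Block shear: shear path 2×[34+2×79] = 2×192 mm, A_gv = 3840, A_nv = 2×(192 − 2.5×29)×10 = 2390 mm²; tension across gage: (79 − 1×29)×10 = 500 mm². R_n = min(0.6×450×2390, 0.6×300×3840) + 1.0×450×500 = min(645.3, 691.2) + 225 = 870.3 kN. φR_n = 0.75 × 870.3 = 652.7 kN.
Tension yield (gross): A_g = 211×10 = 2110 mm². φR_n = 0.90 × 300 × 2110 = 569.7 kN.
Governing: min(1178.7, 943.7, 652.7, 569.7) = 569.7 kN → gross-section yield.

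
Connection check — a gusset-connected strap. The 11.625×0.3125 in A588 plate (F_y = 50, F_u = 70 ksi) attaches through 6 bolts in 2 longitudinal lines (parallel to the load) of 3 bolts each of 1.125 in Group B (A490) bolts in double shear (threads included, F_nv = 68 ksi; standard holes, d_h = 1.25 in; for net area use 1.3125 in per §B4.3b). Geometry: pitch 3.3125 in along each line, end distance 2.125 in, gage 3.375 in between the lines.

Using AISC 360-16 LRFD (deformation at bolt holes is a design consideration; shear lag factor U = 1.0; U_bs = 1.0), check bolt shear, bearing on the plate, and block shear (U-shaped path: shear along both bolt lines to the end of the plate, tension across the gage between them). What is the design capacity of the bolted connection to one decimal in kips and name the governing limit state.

Bolt shear: A_b = π(1.125)²/4 = 0.99402 in². φR_n = 0.75 × 68 × 0.99402 × 6 × 2 = 608.3 kips.
Bearing (0.3125 in plate, F_u = 70 ksi): end bolts L_c = 2.125 − 1.25/2 = 1.5, R_n = min(1.2×1.5×0.3125×70, 2.4×1.125×0.3125×70) = 39.375 kips/bolt; interior L_c = 3.3125 − 1.25 = 2.0625, R_n = 54.141 kips/bolt. φR_n = 0.75 × (2×39.375 + 4×54.141) = 221.5 kips.
Block shear: shear path 2×[2.125+2×3.3125] = 2×8.75 in, A_gv = 5.4688, A_nv = 2×(8.75 − 2.5×1.3125)×0.3125 = 3.418 in²; tension across gage: (3.375 − 1×1.3125)×0.3125 = 0.64453 in². R_n = min(0.6×70×3.418, 0.6×50×5.4688) + 1.0×70×0.64453 = min(143.56, 164.06) + 45.117 = 188.68 kips. φR_n = 0.75 × 188.68 = 141.5 kips.
Governing: min(608.3, 221.5, 141.5) = 141.5 kips → block shear.

141.5 kips (block shear governs)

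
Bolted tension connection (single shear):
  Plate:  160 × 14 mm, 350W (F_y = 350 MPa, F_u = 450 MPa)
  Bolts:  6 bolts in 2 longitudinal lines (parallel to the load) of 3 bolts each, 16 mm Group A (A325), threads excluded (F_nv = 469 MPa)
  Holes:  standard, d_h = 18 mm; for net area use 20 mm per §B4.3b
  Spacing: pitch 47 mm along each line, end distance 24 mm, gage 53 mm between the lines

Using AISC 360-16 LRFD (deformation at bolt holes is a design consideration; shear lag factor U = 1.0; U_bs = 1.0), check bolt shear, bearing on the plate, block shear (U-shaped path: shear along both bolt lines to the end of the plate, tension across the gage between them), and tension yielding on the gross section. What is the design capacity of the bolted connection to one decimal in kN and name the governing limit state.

Bolt shear: A_b = π(16)²/4 = 201.06 mm². φR_n = 0.75 × 469 × 201.06 × 6 × 1 = 424.3 kN.
Bearing (14 mm plate, F_u = 450 MPa): end bolts L_c = 24 − 18/2 = 15, R_n = min(1.2×15×14×450, 2.4×16×14×450) = 113.4 kN/bolt; interior L_c = 47 − 18 = 29, R_n = 219.24 kN/bolt. φR_n = 0.75 × (2×113.4 + 4×219.24) = 827.8 kN.
Block shear: shear path 2×[24+2×47] = 2×118 mm, A_gv = 3304, A_nv = 2×(118 − 2.5×20)×14 = 1904 mm²; tension across gage: (53 − 1×20)×14 = 462 mm². R_n = min(0.6×450×1904, 0.6×350×3304) + 1.0×450×462 = min(514.08, 693.84) + 207.9 = 721.98 kN. φR_n = 0.75 × 721.98 = 541.5 kN.
Tension yield (gross): A_g = 160×14 = 2240 mm². φR_n = 0.90 × 350 × 2240 = 705.6 kN.
Governing: min(424.3, 827.8, 541.5, 705.6) = 424.3 kN → bolt shear.

424.3 kN (bolt shear governs)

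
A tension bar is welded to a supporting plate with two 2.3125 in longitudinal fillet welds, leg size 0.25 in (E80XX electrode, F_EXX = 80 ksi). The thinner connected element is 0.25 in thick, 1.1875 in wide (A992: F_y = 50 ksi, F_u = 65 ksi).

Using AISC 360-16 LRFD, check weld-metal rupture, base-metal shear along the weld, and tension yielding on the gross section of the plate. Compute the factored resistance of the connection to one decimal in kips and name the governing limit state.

Weld metal: throat = 0.707×0.25 = 0.17675 in, L = 2×2.3125 = 4.625 in. φR_n = 0.75 × 0.6 × 80 × 0.17675 × 4.625 = 29.4 kips.
Base metal shear (0.25 in plate): yield φR_n = 1.0×0.6×50×0.25×4.625 = 34.7 kips; rupture φR_n = 0.75×0.6×65×0.25×4.625 = 33.8 kips; take 33.8 kips (rupture).
Tension yield (gross): A_g = 1.1875×0.25 = 0.29688 in². φR_n = 0.90 × 50 × 0.29688 = 13.4 kips.
Governing: min(29.4, 33.8, 13.4) = 13.4 kips → gross-section yield.

13.4 kips (gross-section yield governs)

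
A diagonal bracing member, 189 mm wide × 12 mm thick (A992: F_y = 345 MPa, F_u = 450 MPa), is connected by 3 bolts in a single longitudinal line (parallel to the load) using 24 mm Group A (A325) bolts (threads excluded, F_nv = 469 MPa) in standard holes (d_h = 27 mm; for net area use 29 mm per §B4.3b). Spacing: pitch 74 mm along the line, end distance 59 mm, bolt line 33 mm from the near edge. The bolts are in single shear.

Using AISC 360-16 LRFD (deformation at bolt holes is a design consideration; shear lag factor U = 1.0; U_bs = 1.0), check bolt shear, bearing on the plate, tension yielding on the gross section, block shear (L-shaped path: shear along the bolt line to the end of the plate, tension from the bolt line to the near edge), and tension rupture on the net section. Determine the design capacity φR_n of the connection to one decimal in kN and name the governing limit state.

401.8 kN (block shear governs)

Bolt shear: A_b = π(24)²/4 = 452.39 mm². φR_n = 0.75 × 469 × 452.39 × 3 × 1 = 477.4 kN.
Bearing (12 mm plate, F_u = 450 MPa): end bolts L_c = 59 − 27/2 = 45.5, R_n = min(1.2×45.5×12×450, 2.4×24×12×450) = 294.84 kN/bolt; interior L_c = 74 − 27 = 47, R_n = 304.56 kN/bolt. φR_n = 0.75 × (1×294.84 + 2×304.56) = 678.0 kN.
Tension yield (gross): A_g = 189×12 = 2268 mm². φR_n = 0.90 × 345 × 2268 = 704.2 kN.
Block shear: shear path 1×[59+2×74] = 1×207 mm, A_gv = 2484, A_nv = 1×(207 − 2.5×29)×12 = 1614 mm²; tension to near edge: (33 − 0.5×29)×12 = 222 mm². R_n = min(0.6×450×1614, 0.6×345×2484) + 1.0×450×222 = min(435.78, 514.19) + 99.9 = 535.68 kN. φR_n = 0.75 × 535.68 = 401.8 kN.
Tension rupture (net): A_n = (189 − 1×29)×12 = 1920 mm² (U = 1.0, A_e = A_n). φR_n = 0.75 × 450 × 1920 = 648.0 kN.
Governing: min(477.4, 678.0, 704.2, 401.8, 648.0) = 401.8 kN → block shear.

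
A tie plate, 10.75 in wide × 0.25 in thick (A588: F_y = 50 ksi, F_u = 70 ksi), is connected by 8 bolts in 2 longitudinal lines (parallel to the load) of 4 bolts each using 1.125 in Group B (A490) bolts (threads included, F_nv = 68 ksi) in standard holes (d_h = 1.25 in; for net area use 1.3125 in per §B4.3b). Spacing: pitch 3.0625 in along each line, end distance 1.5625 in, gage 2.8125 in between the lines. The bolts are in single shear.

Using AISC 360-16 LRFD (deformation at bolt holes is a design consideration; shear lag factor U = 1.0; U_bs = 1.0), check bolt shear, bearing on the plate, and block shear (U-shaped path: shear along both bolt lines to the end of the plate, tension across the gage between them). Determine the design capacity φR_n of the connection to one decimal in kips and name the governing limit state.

116.6 kips (block shear governs)

Bolt shear: A_b = π(1.125)²/4 = 0.99402 in². φR_n = 0.75 × 68 × 0.99402 × 8 × 1 = 405.6 kips.
Bearing (0.25 in plate, F_u = 70 ksi): end bolts L_c = 1.5625 − 1.25/2 = 0.9375, R_n = min(1.2×0.9375×0.25×70, 2.4×1.125×0.25×70) = 19.688 kips/bolt; interior L_c = 3.0625 − 1.25 = 1.8125, R_n = 38.063 kips/bolt. φR_n = 0.75 × (2×19.688 + 6×38.063) = 200.8 kips.
Block shear: shear path 2×[1.5625+3×3.0625] = 2×10.75 in, A_gv = 5.375, A_nv = 2×(10.75 − 3.5×1.3125)×0.25 = 3.0781 in²; tension across gage: (2.8125 − 1×1.3125)×0.25 = 0.375 in². R_n = min(0.6×70×3.0781, 0.6×50×5.375) + 1.0×70×0.375 = min(129.28, 161.25) + 26.25 = 155.53 kips. φR_n = 0.75 × 155.53 = 116.6 kips.
Governing: min(405.6, 200.8, 116.6) = 116.6 kips → block shear.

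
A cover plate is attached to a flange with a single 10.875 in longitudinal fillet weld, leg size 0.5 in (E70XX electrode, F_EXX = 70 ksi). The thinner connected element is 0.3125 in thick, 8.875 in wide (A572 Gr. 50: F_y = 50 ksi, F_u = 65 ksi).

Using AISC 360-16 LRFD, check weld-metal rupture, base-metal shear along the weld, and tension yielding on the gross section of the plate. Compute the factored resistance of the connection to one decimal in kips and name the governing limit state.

Weld metal: throat = 0.707×0.5 = 0.3535 in, L = 10.875 in. φR_n = 0.75 × 0.6 × 70 × 0.3535 × 10.875 = 121.1 kips.
Base metal shear (0.3125 in plate): yield φR_n = 1.0×0.6×50×0.3125×10.875 = 102.0 kips; rupture φR_n = 0.75×0.6×65×0.3125×10.875 = 99.4 kips; take 99.4 kips (rupture).
Tension yield (gross): A_g = 8.875×0.3125 = 2.7734 in². φR_n = 0.90 × 50 × 2.7734 = 124.8 kips.
Governing: min(121.1, 99.4, 124.8) = 99.4 kips → base-metal shear.

99.4 kips (base-metal shear governs)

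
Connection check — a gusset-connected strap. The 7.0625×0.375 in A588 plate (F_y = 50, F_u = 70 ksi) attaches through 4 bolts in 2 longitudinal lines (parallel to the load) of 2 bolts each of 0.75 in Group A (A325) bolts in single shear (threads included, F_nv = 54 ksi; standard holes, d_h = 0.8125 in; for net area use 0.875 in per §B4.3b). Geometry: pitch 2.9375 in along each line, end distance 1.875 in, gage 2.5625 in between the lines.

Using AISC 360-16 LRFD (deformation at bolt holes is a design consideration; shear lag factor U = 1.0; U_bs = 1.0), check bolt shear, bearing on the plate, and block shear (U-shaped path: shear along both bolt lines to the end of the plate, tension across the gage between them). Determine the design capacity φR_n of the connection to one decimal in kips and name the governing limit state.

71.6 kips (bolt shear governs)

Bolt shear: A_b = π(0.75)²/4 = 0.44179 in². φR_n = 0.75 × 54 × 0.44179 × 4 × 1 = 71.6 kips.
Bearing (0.375 in plate, F_u = 70 ksi): end bolts L_c = 1.875 − 0.8125/2 = 1.46875, R_n = min(1.2×1.46875×0.375×70, 2.4×0.75×0.375×70) = 46.266 kips/bolt; interior L_c = 2.9375 − 0.8125 = 2.125, R_n = 47.25 kips/bolt. φR_n = 0.75 × (2×46.266 + 2×47.25) = 140.3 kips.
Block shear: shear path 2×[1.875+1×2.9375] = 2×4.8125 in, A_gv = 3.6094, A_nv = 2×(4.8125 − 1.5×0.875)×0.375 = 2.625 in²; tension across gage: (2.5625 − 1×0.875)×0.375 = 0.63281 in². R_n = min(0.6×70×2.625, 0.6×50×3.6094) + 1.0×70×0.63281 = min(110.25, 108.28) + 44.297 = 152.58 kips. φR_n = 0.75 × 152.58 = 114.4 kips.
Governing: min(71.6, 140.3, 114.4) = 71.6 kips → bolt shear.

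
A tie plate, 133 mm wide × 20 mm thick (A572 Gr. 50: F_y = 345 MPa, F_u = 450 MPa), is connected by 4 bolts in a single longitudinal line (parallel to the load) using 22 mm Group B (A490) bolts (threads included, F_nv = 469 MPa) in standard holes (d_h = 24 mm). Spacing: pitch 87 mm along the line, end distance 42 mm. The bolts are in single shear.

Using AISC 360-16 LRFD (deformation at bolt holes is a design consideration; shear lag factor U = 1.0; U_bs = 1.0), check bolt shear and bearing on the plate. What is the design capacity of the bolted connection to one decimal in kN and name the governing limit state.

Bolt shear: A_b = π(22)²/4 = 380.13 mm². φR_n = 0.75 × 469 × 380.13 × 4 × 1 = 534.8 kN.
Bearing (20 mm plate, F_u = 450 MPa): end bolts L_c = 42 − 24/2 = 30, R_n = min(1.2×30×20×450, 2.4×22×20×450) = 324 kN/bolt; interior L_c = 87 − 24 = 63, R_n = 475.2 kN/bolt. φR_n = 0.75 × (1×324 + 3×475.2) = 1312.2 kN.
Governing: min(534.8, 1312.2) = 534.8 kN → bolt shear.

534.8 kN (bolt shear governs)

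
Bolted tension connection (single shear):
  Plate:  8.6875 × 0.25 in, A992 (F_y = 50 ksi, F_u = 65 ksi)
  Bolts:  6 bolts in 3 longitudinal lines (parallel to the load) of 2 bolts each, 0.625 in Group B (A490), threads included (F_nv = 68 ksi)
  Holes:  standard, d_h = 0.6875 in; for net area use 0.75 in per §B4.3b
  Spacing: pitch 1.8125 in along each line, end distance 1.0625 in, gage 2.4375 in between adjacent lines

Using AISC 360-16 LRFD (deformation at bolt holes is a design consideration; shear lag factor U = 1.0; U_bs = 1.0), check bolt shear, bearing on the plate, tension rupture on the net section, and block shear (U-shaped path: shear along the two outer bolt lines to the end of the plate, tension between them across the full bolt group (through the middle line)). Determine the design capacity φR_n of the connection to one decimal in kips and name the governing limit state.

Bolt shear: A_b = π(0.625)²/4 = 0.3068 in². φR_n = 0.75 × 68 × 0.3068 × 6 × 1 = 93.9 kips.
Bearing (0.25 in plate, F_u = 65 ksi): end bolts L_c = 1.0625 − 0.6875/2 = 0.71875, R_n = min(1.2×0.71875×0.25×65, 2.4×0.625×0.25×65) = 14.016 kips/bolt; interior L_c = 1.8125 − 0.6875 = 1.125, R_n = 21.938 kips/bolt. φR_n = 0.75 × (3×14.016 + 3×21.938) = 80.9 kips.
Tension rupture (net): A_n = (8.6875 − 3×0.75)×0.25 = 1.6094 in² (U = 1.0, A_e = A_n). φR_n = 0.75 × 65 × 1.6094 = 78.5 kips.
Block shear: shear path 2×[1.0625+1×1.8125] = 2×2.875 in, A_gv = 1.4375, A_nv = 2×(2.875 − 1.5×0.75)×0.25 = 0.875 in²; tension across gage: (4.875 − 2×0.75)×0.25 = 0.84375 in². R_n = min(0.6×65×0.875, 0.6×50×1.4375) + 1.0×65×0.84375 = min(34.125, 43.125) + 54.844 = 88.969 kips. φR_n = 0.75 × 88.969 = 66.7 kips.
Governing: min(93.9, 80.9, 78.5, 66.7) = 66.7 kips → block shear.

66.7 kips (block shear governs)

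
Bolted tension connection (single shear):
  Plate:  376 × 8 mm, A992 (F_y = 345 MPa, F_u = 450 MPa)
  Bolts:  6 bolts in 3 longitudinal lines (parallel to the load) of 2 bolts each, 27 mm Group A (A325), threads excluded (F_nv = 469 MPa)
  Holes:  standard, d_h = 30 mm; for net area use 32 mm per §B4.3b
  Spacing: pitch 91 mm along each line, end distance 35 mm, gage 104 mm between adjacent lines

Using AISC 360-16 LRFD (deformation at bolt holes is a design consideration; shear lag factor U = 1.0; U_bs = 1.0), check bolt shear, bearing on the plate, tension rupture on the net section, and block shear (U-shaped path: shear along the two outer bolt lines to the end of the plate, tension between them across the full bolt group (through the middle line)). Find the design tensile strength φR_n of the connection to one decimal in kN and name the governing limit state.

Bolt shear: A_b = π(27)²/4 = 572.56 mm². φR_n = 0.75 × 469 × 572.56 × 6 × 1 = 1208.4 kN.
Bearing (8 mm plate, F_u = 450 MPa): end bolts L_c = 35 − 30/2 = 20, R_n = min(1.2×20×8×450, 2.4×27×8×450) = 86.4 kN/bolt; interior L_c = 91 − 30 = 61, R_n = 233.28 kN/bolt. φR_n = 0.75 × (3×86.4 + 3×233.28) = 719.3 kN.
Tension rupture (net): A_n = (376 − 3×32)×8 = 2240 mm² (U = 1.0, A_e = A_n). φR_n = 0.75 × 450 × 2240 = 756.0 kN.
Block shear: shear path 2×[35+1×91] = 2×126 mm, A_gv = 2016, A_nv = 2×(126 − 1.5×32)×8 = 1248 mm²; tension across gage: (208 − 2×32)×8 = 1152 mm². R_n = min(0.6×450×1248, 0.6×345×2016) + 1.0×450×1152 = min(336.96, 417.31) + 518.4 = 855.36 kN. φR_n = 0.75 × 855.36 = 641.5 kN.
Governing: min(1208.4, 719.3, 756.0, 641.5) = 641.5 kN → block shear.

641.5 kN (block shear governs)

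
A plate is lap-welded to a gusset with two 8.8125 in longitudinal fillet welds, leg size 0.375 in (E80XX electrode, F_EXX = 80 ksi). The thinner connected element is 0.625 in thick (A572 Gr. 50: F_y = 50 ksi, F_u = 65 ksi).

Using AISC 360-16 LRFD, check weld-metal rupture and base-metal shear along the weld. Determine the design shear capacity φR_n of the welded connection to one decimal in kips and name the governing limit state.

168.2 kips (weld metal governs)

Weld metal: throat = 0.707×0.375 = 0.26513 in, L = 2×8.8125 = 17.625 in. φR_n = 0.75 × 0.6 × 80 × 0.26513 × 17.625 = 168.2 kips.
Base metal shear (0.625 in plate): yield φR_n = 1.0×0.6×50×0.625×17.625 = 330.5 kips; rupture φR_n = 0.75×0.6×65×0.625×17.625 = 322.2 kips; take 322.2 kips (rupture).
Governing: min(168.2, 322.2) = 168.2 kips → weld metal.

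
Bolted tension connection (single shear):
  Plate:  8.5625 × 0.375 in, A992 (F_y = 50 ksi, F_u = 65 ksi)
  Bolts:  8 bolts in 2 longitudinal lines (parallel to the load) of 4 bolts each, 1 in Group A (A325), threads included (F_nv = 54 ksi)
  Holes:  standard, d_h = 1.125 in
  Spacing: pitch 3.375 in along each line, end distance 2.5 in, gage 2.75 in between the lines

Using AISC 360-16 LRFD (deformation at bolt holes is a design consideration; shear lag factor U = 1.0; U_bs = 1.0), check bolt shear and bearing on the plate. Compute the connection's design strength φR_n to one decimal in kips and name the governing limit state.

Bolt shear: A_b = π(1)²/4 = 0.7854 in². φR_n = 0.75 × 54 × 0.7854 × 8 × 1 = 254.5 kips.
Bearing (0.375 in plate, F_u = 65 ksi): end bolts L_c = 2.5 − 1.125/2 = 1.9375, R_n = min(1.2×1.9375×0.375×65, 2.4×1×0.375×65) = 56.672 kips/bolt; interior L_c = 3.375 − 1.125 = 2.25, R_n = 58.5 kips/bolt. φR_n = 0.75 × (2×56.672 + 6×58.5) = 348.3 kips.
Governing: min(254.5, 348.3) = 254.5 kips → bolt shear.

254.5 kips (bolt shear governs)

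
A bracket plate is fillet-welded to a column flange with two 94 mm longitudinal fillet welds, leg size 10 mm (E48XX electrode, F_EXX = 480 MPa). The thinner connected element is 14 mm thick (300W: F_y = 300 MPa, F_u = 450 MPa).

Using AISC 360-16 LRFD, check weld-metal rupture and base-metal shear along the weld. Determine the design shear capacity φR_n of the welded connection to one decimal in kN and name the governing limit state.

Weld metal: throat = 0.707×10 = 7.07 mm, L = 2×94 = 188 mm. φR_n = 0.75 × 0.6 × 480 × 7.07 × 188 = 287.1 kN.
Base metal shear (14 mm plate): yield φR_n = 1.0×0.6×300×14×188 = 473.8 kN; rupture φR_n = 0.75×0.6×450×14×188 = 533.0 kN; take 473.8 kN (yield).
Governing: min(287.1, 473.8) = 287.1 kN → weld metal.

287.1 kN (weld metal governs)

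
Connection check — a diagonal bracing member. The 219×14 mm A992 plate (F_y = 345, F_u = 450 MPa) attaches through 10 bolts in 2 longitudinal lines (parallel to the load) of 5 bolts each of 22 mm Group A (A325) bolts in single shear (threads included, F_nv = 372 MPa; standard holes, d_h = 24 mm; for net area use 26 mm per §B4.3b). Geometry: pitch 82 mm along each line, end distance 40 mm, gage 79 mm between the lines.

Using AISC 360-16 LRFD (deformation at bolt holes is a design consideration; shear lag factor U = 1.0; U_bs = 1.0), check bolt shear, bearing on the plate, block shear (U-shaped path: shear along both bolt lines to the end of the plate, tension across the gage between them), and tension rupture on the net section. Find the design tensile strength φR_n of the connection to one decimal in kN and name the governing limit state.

Bolt shear: A_b = π(22)²/4 = 380.13 mm². φR_n = 0.75 × 372 × 380.13 × 10 × 1 = 1060.6 kN.
Bearing (14 mm plate, F_u = 450 MPa): end bolts L_c = 40 − 24/2 = 28, R_n = min(1.2×28×14×450, 2.4×22×14×450) = 211.68 kN/bolt; interior L_c = 82 − 24 = 58, R_n = 332.64 kN/bolt. φR_n = 0.75 × (2×211.68 + 8×332.64) = 2313.4 kN.
Block shear: shear path 2×[40+4×82] = 2×368 mm, A_gv = 10304, A_nv = 2×(368 − 4.5×26)×14 = 7028 mm²; tension across gage: (79 − 1×26)×14 = 742 mm². R_n = min(0.6×450×7028, 0.6×345×10304) + 1.0×450×742 = min(1897.6, 2132.9) + 333.9 = 2231.5 kN. φR_n = 0.75 × 2231.5 = 1673.6 kN.
Tension rupture (net): A_n = (219 − 2×26)×14 = 2338 mm² (U = 1.0, A_e = A_n). φR_n = 0.75 × 450 × 2338 = 789.1 kN.
Governing: min(1060.6, 2313.4, 1673.6, 789.1) = 789.1 kN → net-section rupture.

789.1 kN (net-section rupture governs)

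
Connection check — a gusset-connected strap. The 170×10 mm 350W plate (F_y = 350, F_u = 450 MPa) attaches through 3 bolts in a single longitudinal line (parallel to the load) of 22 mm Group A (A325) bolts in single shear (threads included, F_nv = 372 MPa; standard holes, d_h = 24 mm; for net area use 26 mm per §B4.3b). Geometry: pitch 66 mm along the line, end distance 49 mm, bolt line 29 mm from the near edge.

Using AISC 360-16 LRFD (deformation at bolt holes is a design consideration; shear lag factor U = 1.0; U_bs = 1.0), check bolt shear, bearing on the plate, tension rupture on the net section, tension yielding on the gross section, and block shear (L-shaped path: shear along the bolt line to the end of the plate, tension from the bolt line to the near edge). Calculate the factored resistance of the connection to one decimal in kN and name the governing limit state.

Bolt shear: A_b = π(22)²/4 = 380.13 mm². φR_n = 0.75 × 372 × 380.13 × 3 × 1 = 318.2 kN.
Bearing (10 mm plate, F_u = 450 MPa): end bolts L_c = 49 − 24/2 = 37, R_n = min(1.2×37×10×450, 2.4×22×10×450) = 199.8 kN/bolt; interior L_c = 66 − 24 = 42, R_n = 226.8 kN/bolt. φR_n = 0.75 × (1×199.8 + 2×226.8) = 490.1 kN.
Tension rupture (net): A_n = (170 − 1×26)×10 = 1440 mm² (U = 1.0, A_e = A_n). φR_n = 0.75 × 450 × 1440 = 486.0 kN.
Tension yield (gross): A_g = 170×10 = 1700 mm². φR_n = 0.90 × 350 × 1700 = 535.5 kN.
Block shear: shear path 1×[49+2×66] = 1×181 mm, A_gv = 1810, A_nv = 1×(181 − 2.5×26)×10 = 1160 mm²; tension to near edge: (29 − 0.5×26)×10 = 160 mm². R_n = min(0.6×450×1160, 0.6×350×1810) + 1.0×450×160 = min(313.2, 380.1) + 72 = 385.2 kN. φR_n = 0.75 × 385.2 = 288.9 kN.
Governing: min(318.2, 490.1, 486.0, 535.5, 288.9) = 288.9 kN → block shear.

288.9 kN (block shear governs)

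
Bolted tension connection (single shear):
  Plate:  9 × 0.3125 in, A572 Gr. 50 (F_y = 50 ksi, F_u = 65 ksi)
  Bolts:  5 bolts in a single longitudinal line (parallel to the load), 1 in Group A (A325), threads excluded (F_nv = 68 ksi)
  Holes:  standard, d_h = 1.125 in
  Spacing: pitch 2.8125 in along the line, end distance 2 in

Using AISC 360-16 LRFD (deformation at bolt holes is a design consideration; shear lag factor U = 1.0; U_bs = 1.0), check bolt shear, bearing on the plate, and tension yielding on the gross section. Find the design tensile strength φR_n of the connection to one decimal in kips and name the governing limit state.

Bolt shear: A_b = π(1)²/4 = 0.7854 in². φR_n = 0.75 × 68 × 0.7854 × 5 × 1 = 200.3 kips.
Bearing (0.3125 in plate, F_u = 65 ksi): end bolts L_c = 2 − 1.125/2 = 1.4375, R_n = min(1.2×1.4375×0.3125×65, 2.4×1×0.3125×65) = 35.039 kips/bolt; interior L_c = 2.8125 − 1.125 = 1.6875, R_n = 41.133 kips/bolt. φR_n = 0.75 × (1×35.039 + 4×41.133) = 149.7 kips.
Tension yield (gross): A_g = 9×0.3125 = 2.8125 in². φR_n = 0.90 × 50 × 2.8125 = 126.6 kips.
Governing: min(200.3, 149.7, 126.6) = 126.6 kips → gross-section yield.

126.6 kips (gross-section yield governs)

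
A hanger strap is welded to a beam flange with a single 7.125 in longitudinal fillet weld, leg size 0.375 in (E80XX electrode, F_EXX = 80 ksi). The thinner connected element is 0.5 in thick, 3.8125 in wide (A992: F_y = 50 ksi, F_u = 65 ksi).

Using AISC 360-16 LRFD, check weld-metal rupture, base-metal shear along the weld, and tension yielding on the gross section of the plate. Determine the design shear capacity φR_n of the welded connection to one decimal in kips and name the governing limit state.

68.0 kips (weld metal governs)

Weld metal: throat = 0.707×0.375 = 0.26513 in, L = 7.125 in. φR_n = 0.75 × 0.6 × 80 × 0.26513 × 7.125 = 68.0 kips.
Base metal shear (0.5 in plate): yield φR_n = 1.0×0.6×50×0.5×7.125 = 106.9 kips; rupture φR_n = 0.75×0.6×65×0.5×7.125 = 104.2 kips; take 104.2 kips (rupture).
Tension yield (gross): A_g = 3.8125×0.5 = 1.9063 in². φR_n = 0.90 × 50 × 1.9063 = 85.8 kips.
Governing: min(68.0, 104.2, 85.8) = 68.0 kips → weld metal.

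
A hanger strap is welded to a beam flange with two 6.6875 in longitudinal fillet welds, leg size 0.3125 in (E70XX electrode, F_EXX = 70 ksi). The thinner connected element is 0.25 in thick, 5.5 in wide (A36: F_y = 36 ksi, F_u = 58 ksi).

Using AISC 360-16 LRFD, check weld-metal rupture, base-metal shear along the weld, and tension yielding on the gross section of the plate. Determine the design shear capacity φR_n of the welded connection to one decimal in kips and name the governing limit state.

44.6 kips (gross-section yield governs)

Weld metal: throat = 0.707×0.3125 = 0.22094 in, L = 2×6.6875 = 13.375 in. φR_n = 0.75 × 0.6 × 70 × 0.22094 × 13.375 = 93.1 kips.
Base metal shear (0.25 in plate): yield φR_n = 1.0×0.6×36×0.25×13.375 = 72.2 kips; rupture φR_n = 0.75×0.6×58×0.25×13.375 = 87.3 kips; take 72.2 kips (yield).
Tension yield (gross): A_g = 5.5×0.25 = 1.375 in². φR_n = 0.90 × 36 × 1.375 = 44.6 kips.
Governing: min(93.1, 72.2, 44.6) = 44.6 kips → gross-section yield.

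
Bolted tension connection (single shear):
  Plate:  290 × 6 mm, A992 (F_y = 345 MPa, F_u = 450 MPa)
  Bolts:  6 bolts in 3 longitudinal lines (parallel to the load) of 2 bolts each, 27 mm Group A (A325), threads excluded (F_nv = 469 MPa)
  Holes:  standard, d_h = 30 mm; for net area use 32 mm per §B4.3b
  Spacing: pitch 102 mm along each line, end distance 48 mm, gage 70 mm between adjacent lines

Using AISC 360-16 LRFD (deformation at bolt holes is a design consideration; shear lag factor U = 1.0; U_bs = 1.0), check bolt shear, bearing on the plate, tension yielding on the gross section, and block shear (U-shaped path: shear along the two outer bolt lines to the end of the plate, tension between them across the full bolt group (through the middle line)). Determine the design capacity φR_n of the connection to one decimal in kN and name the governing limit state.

401.8 kN (block shear governs)

Bolt shear: A_b = π(27)²/4 = 572.56 mm². φR_n = 0.75 × 469 × 572.56 × 6 × 1 = 1208.4 kN.
Bearing (6 mm plate, F_u = 450 MPa): end bolts L_c = 48 − 30/2 = 33, R_n = min(1.2×33×6×450, 2.4×27×6×450) = 106.92 kN/bolt; interior L_c = 102 − 30 = 72, R_n = 174.96 kN/bolt. φR_n = 0.75 × (3×106.92 + 3×174.96) = 634.2 kN.
Tension yield (gross): A_g = 290×6 = 1740 mm². φR_n = 0.90 × 345 × 1740 = 540.3 kN.
Block shear: shear path 2×[48+1×102] = 2×150 mm, A_gv = 1800, A_nv = 2×(150 − 1.5×32)×6 = 1224 mm²; tension across gage: (140 − 2×32)×6 = 456 mm². R_n = min(0.6×450×1224, 0.6×345×1800) + 1.0×450×456 = min(330.48, 372.6) + 205.2 = 535.68 kN. φR_n = 0.75 × 535.68 = 401.8 kN.
Governing: min(1208.4, 634.2, 540.3, 401.8) = 401.8 kN → block shear.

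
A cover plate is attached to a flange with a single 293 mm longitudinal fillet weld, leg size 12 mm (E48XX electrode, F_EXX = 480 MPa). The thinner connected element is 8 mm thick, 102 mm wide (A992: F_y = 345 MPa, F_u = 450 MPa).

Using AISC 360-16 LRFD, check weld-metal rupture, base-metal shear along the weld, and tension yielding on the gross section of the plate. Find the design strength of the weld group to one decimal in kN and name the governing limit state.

253.4 kN (gross-section yield governs)

Weld metal: throat = 0.707×12 = 8.484 mm, L = 293 mm. φR_n = 0.75 × 0.6 × 480 × 8.484 × 293 = 536.9 kN.
Base metal shear (8 mm plate): yield φR_n = 1.0×0.6×345×8×293 = 485.2 kN; rupture φR_n = 0.75×0.6×450×8×293 = 474.7 kN; take 474.7 kN (rupture).
Tension yield (gross): A_g = 102×8 = 816 mm². φR_n = 0.90 × 345 × 816 = 253.4 kN.
Governing: min(536.9, 474.7, 253.4) = 253.4 kN → gross-section yield.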